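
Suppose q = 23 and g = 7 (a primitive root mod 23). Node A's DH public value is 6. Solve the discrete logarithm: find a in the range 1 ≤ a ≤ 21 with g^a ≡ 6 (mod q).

16

Try successive powers of 7 modulo 23:
7^1 ≡ 7
7^2 ≡ 3
7^3 ≡ 21
7^4 ≡ 9
7^5 ≡ 17
7^6 ≡ 4
7^7 ≡ 5
7^8 ≡ 12
7^9 ≡ 15
7^10 ≡ 13
7^11 ≡ 22
7^12 ≡ 16
7^13 ≡ 20
7^14 ≡ 2
7^15 ≡ 14
7^16 ≡ 6
Found: a = 16.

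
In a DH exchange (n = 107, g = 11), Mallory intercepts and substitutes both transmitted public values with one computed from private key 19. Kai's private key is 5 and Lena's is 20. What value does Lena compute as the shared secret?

Lena receives Mallory's public value M = 11^19 mod 107 instead of the honest one.
11^1 ≡ 11 (mod 107)
11^2 = (11^1)^2 ≡ 11^2 = 121 ≡ 14 (mod 107)
11^4 = (11^2)^2 ≡ 14^2 = 196 ≡ 89 (mod 107)
11^8 = (11^4)^2 ≡ 89^2 = 7921 ≡ 3 (mod 107)
11^16 = (11^8)^2 ≡ 3^2 = 9 ≡ 9 (mod 107)
11^19 = 11^16 · 11^2 · 11^1 ≡ 9 · 14 · 11 ≡ 102 (mod 107).
So M = 102. Lena computes K = M^20 mod 107.
102^1 ≡ 102 (mod 107)
102^2 = (102^1)^2 ≡ 102^2 = 10404 ≡ 25 (mod 107)
102^4 = (102^2)^2 ≡ 25^2 = 625 ≡ 90 (mod 107)
102^8 = (102^4)^2 ≡ 90^2 = 8100 ≡ 75 (mod 107)
102^16 = (102^8)^2 ≡ 75^2 = 5625 ≡ 61 (mod 107)
102^20 = 102^16 · 102^4 ≡ 61 · 90 ≡ 33 (mod 107).

33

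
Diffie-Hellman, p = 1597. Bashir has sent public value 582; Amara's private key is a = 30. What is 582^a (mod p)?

Shared key K = 582^30 mod 1597.
582^1 ≡ 582 (mod 1597)
582^2 = (582^1)^2 ≡ 582^2 = 338724 ≡ 160 (mod 1597)
582^4 = (582^2)^2 ≡ 160^2 = 25600 ≡ 48 (mod 1597)
582^8 = (582^4)^2 ≡ 48^2 = 2304 ≡ 707 (mod 1597)
582^16 = (582^8)^2 ≡ 707^2 = 499849 ≡ 1585 (mod 1597)
582^30 = 582^16 · 582^8 · 582^4 · 582^2 ≡ 1585 · 707 · 48 · 160 ≡ 480 (mod 1597).

480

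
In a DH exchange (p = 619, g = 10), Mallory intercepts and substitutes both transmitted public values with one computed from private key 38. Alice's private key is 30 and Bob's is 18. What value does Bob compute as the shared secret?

Bob receives Mallory's public value M = 10^38 mod 619 instead of the honest one.
10^1 ≡ 10 (mod 619)
10^2 = (10^1)^2 ≡ 10^2 = 100 ≡ 100 (mod 619)
10^4 = (10^2)^2 ≡ 100^2 = 10000 ≡ 96 (mod 619)
10^8 = (10^4)^2 ≡ 96^2 = 9216 ≡ 550 (mod 619)
10^16 = (10^8)^2 ≡ 550^2 = 302500 ≡ 428 (mod 619)
10^32 = (10^16)^2 ≡ 428^2 = 183184 ≡ 579 (mod 619)
10^38 = 10^32 · 10^4 · 10^2 ≡ 579 · 96 · 100 ≡ 399 (mod 619).
So M = 399. Bob computes K = M^18 mod 619.
399^1 ≡ 399 (mod 619)
399^2 = (399^1)^2 ≡ 399^2 = 159201 ≡ 118 (mod 619)
399^4 = (399^2)^2 ≡ 118^2 = 13924 ≡ 306 (mod 619)
399^8 = (399^4)^2 ≡ 306^2 = 93636 ≡ 167 (mod 619)
399^16 = (399^8)^2 ≡ 167^2 = 27889 ≡ 34 (mod 619)
399^18 = 399^16 · 399^2 ≡ 34 · 118 ≡ 298 (mod 619).

298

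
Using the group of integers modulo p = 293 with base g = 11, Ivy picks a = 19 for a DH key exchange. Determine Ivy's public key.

Public value = 11^19 (mod 293).
11^1 ≡ 11 (mod 293)
11^2 = (11^1)^2 ≡ 11^2 = 121 ≡ 121 (mod 293)
11^4 = (11^2)^2 ≡ 121^2 = 14641 ≡ 284 (mod 293)
11^8 = (11^4)^2 ≡ 284^2 = 80656 ≡ 81 (mod 293)
11^16 = (11^8)^2 ≡ 81^2 = 6561 ≡ 115 (mod 293)
11^19 = 11^16 · 11^2 · 11^1 ≡ 115 · 121 · 11 ≡ 119 (mod 293).

119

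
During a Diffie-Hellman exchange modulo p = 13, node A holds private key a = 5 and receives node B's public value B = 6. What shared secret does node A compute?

2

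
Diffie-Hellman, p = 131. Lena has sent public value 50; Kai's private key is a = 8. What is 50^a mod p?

Shared key K = 50^8 mod 131.
50^1 ≡ 50 (mod 131)
50^2 = (50^1)^2 ≡ 50^2 = 2500 ≡ 11 (mod 131)
50^4 = (50^2)^2 ≡ 11^2 = 121 ≡ 121 (mod 131)
50^8 = (50^4)^2 ≡ 121^2 = 14641 ≡ 100 (mod 131)

100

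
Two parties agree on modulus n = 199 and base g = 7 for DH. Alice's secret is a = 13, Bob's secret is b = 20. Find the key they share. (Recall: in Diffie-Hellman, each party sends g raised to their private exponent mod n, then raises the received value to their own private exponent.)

100

Alice sends A = g^a mod n = 7^13 mod 199.
7^1 ≡ 7 (mod 199)
7^2 = (7^1)^2 ≡ 7^2 = 49 ≡ 49 (mod 199)
7^4 = (7^2)^2 ≡ 49^2 = 2401 ≡ 13 (mod 199)
7^8 = (7^4)^2 ≡ 13^2 = 169 ≡ 169 (mod 199)
7^13 = 7^8 · 7^4 · 7^1 ≡ 169 · 13 · 7 ≡ 56 (mod 199).
So A = 56. Bob then computes K = A^b mod n = 56^20 mod 199.
56^1 ≡ 56 (mod 199)
56^2 = (56^1)^2 ≡ 56^2 = 3136 ≡ 151 (mod 199)
56^4 = (56^2)^2 ≡ 151^2 = 22801 ≡ 115 (mod 199)
56^8 = (56^4)^2 ≡ 115^2 = 13225 ≡ 91 (mod 199)
56^16 = (56^8)^2 ≡ 91^2 = 8281 ≡ 122 (mod 199)
56^20 = 56^16 · 56^4 ≡ 122 · 115 ≡ 100 (mod 199).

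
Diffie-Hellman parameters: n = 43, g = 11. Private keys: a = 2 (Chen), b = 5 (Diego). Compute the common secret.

41

Diego sends B = g^b mod n = 11^5 mod 43.
11^1 ≡ 11 (mod 43)
11^2 = (11^1)^2 ≡ 11^2 = 121 ≡ 35 (mod 43)
11^4 = (11^2)^2 ≡ 35^2 = 1225 ≡ 21 (mod 43)
11^5 = 11^4 · 11^1 ≡ 21 · 11 ≡ 16 (mod 43).
So B = 16. Chen then computes K = B^a mod n = 16^2 mod 43.
16^1 ≡ 16 (mod 43)
16^2 = (16^1)^2 ≡ 16^2 = 256 ≡ 41 (mod 43)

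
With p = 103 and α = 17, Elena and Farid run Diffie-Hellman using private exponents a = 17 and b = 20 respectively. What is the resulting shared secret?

56

Elena sends A = α^a mod p = 17^17 mod 103.
17^1 ≡ 17 (mod 103)
17^2 = (17^1)^2 ≡ 17^2 = 289 ≡ 83 (mod 103)
17^4 = (17^2)^2 ≡ 83^2 = 6889 ≡ 91 (mod 103)
17^8 = (17^4)^2 ≡ 91^2 = 8281 ≡ 41 (mod 103)
17^16 = (17^8)^2 ≡ 41^2 = 1681 ≡ 33 (mod 103)
17^17 = 17^16 · 17^1 ≡ 33 · 17 ≡ 46 (mod 103).
So A = 46. Farid then computes K = A^b mod p = 46^20 mod 103.
46^1 ≡ 46 (mod 103)
46^2 = (46^1)^2 ≡ 46^2 = 2116 ≡ 56 (mod 103)
46^4 = (46^2)^2 ≡ 56^2 = 3136 ≡ 46 (mod 103)
46^8 = (46^4)^2 ≡ 46^2 = 2116 ≡ 56 (mod 103)
46^16 = (46^8)^2 ≡ 56^2 = 3136 ≡ 46 (mod 103)
46^20 = 46^16 · 46^4 ≡ 46 · 46 ≡ 56 (mod 103).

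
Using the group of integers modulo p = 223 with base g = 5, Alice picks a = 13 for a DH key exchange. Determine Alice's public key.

10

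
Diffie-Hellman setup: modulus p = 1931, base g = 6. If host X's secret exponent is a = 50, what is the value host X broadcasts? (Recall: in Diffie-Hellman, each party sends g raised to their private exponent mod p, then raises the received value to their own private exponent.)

956

Public value = 6^50 (mod 1931).
6^1 ≡ 6 (mod 1931)
6^2 = (6^1)^2 ≡ 6^2 = 36 ≡ 36 (mod 1931)
6^4 = (6^2)^2 ≡ 36^2 = 1296 ≡ 1296 (mod 1931)
6^8 = (6^4)^2 ≡ 1296^2 = 1679616 ≡ 1577 (mod 1931)
6^16 = (6^8)^2 ≡ 1577^2 = 2486929 ≡ 1732 (mod 1931)
6^32 = (6^16)^2 ≡ 1732^2 = 2999824 ≡ 981 (mod 1931)
6^50 = 6^32 · 6^16 · 6^2 ≡ 981 · 1732 · 36 ≡ 956 (mod 1931).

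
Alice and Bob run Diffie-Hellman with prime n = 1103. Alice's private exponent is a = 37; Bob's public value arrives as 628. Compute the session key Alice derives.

Shared key K = 628^37 mod 1103.
628^1 ≡ 628 (mod 1103)
628^2 = (628^1)^2 ≡ 628^2 = 394384 ≡ 613 (mod 1103)
628^4 = (628^2)^2 ≡ 613^2 = 375769 ≡ 749 (mod 1103)
628^8 = (628^4)^2 ≡ 749^2 = 561001 ≡ 677 (mod 1103)
628^16 = (628^8)^2 ≡ 677^2 = 458329 ≡ 584 (mod 1103)
628^32 = (628^16)^2 ≡ 584^2 = 341056 ≡ 229 (mod 1103)
628^37 = 628^32 · 628^4 · 628^1 ≡ 229 · 749 · 628 ≡ 620 (mod 1103).

620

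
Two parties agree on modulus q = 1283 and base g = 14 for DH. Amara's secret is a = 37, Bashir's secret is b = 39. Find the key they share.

617

Bashir sends B = g^b mod q = 14^39 mod 1283.
14^1 ≡ 14 (mod 1283)
14^2 = (14^1)^2 ≡ 14^2 = 196 ≡ 196 (mod 1283)
14^4 = (14^2)^2 ≡ 196^2 = 38416 ≡ 1209 (mod 1283)
14^8 = (14^4)^2 ≡ 1209^2 = 1461681 ≡ 344 (mod 1283)
14^16 = (14^8)^2 ≡ 344^2 = 118336 ≡ 300 (mod 1283)
14^32 = (14^16)^2 ≡ 300^2 = 90000 ≡ 190 (mod 1283)
14^39 = 14^32 · 14^4 · 14^2 · 14^1 ≡ 190 · 1209 · 196 · 14 ≡ 453 (mod 1283).
So B = 453. Amara then computes K = B^a mod q = 453^37 mod 1283.
453^1 ≡ 453 (mod 1283)
453^2 = (453^1)^2 ≡ 453^2 = 205209 ≡ 1212 (mod 1283)
453^4 = (453^2)^2 ≡ 1212^2 = 1468944 ≡ 1192 (mod 1283)
453^8 = (453^4)^2 ≡ 1192^2 = 1420864 ≡ 583 (mod 1283)
453^16 = (453^8)^2 ≡ 583^2 = 339889 ≡ 1177 (mod 1283)
453^32 = (453^16)^2 ≡ 1177^2 = 1385329 ≡ 972 (mod 1283)
453^37 = 453^32 · 453^4 · 453^1 ≡ 972 · 1192 · 453 ≡ 617 (mod 1283).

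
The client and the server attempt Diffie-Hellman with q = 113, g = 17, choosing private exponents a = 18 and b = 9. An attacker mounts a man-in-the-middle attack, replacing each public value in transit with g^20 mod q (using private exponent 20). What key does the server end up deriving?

The server receives an attacker's public value M = 17^20 mod 113 instead of the honest one.
17^1 ≡ 17 (mod 113)
17^2 = (17^1)^2 ≡ 17^2 = 289 ≡ 63 (mod 113)
17^4 = (17^2)^2 ≡ 63^2 = 3969 ≡ 14 (mod 113)
17^8 = (17^4)^2 ≡ 14^2 = 196 ≡ 83 (mod 113)
17^16 = (17^8)^2 ≡ 83^2 = 6889 ≡ 109 (mod 113)
17^20 = 17^16 · 17^4 ≡ 109 · 14 ≡ 57 (mod 113).
So M = 57. The server computes K = M^9 mod 113.
57^1 ≡ 57 (mod 113)
57^2 = (57^1)^2 ≡ 57^2 = 3249 ≡ 85 (mod 113)
57^4 = (57^2)^2 ≡ 85^2 = 7225 ≡ 106 (mod 113)
57^8 = (57^4)^2 ≡ 106^2 = 11236 ≡ 49 (mod 113)
57^9 = 57^8 · 57^1 ≡ 49 · 57 ≡ 81 (mod 113).

81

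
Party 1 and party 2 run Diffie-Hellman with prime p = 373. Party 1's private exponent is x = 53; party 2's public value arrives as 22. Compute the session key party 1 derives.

Shared key K = 22^53 mod 373.
22^1 ≡ 22 (mod 373)
22^2 = (22^1)^2 ≡ 22^2 = 484 ≡ 111 (mod 373)
22^4 = (22^2)^2 ≡ 111^2 = 12321 ≡ 12 (mod 373)
22^8 = (22^4)^2 ≡ 12^2 = 144 ≡ 144 (mod 373)
22^16 = (22^8)^2 ≡ 144^2 = 20736 ≡ 221 (mod 373)
22^32 = (22^16)^2 ≡ 221^2 = 48841 ≡ 351 (mod 373)
22^53 = 22^32 · 22^16 · 22^4 · 22^1 ≡ 351 · 221 · 12 · 22 ≡ 298 (mod 373).

298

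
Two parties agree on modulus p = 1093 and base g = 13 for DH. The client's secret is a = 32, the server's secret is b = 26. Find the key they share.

The client sends A = g^a mod p = 13^32 mod 1093.
13^1 ≡ 13 (mod 1093)
13^2 = (13^1)^2 ≡ 13^2 = 169 ≡ 169 (mod 1093)
13^4 = (13^2)^2 ≡ 169^2 = 28561 ≡ 143 (mod 1093)
13^8 = (13^4)^2 ≡ 143^2 = 20449 ≡ 775 (mod 1093)
13^16 = (13^8)^2 ≡ 775^2 = 600625 ≡ 568 (mod 1093)
13^32 = (13^16)^2 ≡ 568^2 = 322624 ≡ 189 (mod 1093)
So A = 189. The server then computes K = A^b mod p = 189^26 mod 1093.
189^1 ≡ 189 (mod 1093)
189^2 = (189^1)^2 ≡ 189^2 = 35721 ≡ 745 (mod 1093)
189^4 = (189^2)^2 ≡ 745^2 = 555025 ≡ 874 (mod 1093)
189^8 = (189^4)^2 ≡ 874^2 = 763876 ≡ 962 (mod 1093)
189^16 = (189^8)^2 ≡ 962^2 = 925444 ≡ 766 (mod 1093)
189^26 = 189^16 · 189^8 · 189^2 ≡ 766 · 962 · 745 ≡ 151 (mod 1093).

151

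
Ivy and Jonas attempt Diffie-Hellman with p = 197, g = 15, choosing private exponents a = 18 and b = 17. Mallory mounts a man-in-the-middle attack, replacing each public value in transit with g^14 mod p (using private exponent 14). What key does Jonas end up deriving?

36

Jonas receives Mallory's public value M = 15^14 mod 197 instead of the honest one.
15^1 ≡ 15 (mod 197)
15^2 = (15^1)^2 ≡ 15^2 = 225 ≡ 28 (mod 197)
15^4 = (15^2)^2 ≡ 28^2 = 784 ≡ 193 (mod 197)
15^8 = (15^4)^2 ≡ 193^2 = 37249 ≡ 16 (mod 197)
15^14 = 15^8 · 15^4 · 15^2 ≡ 16 · 193 · 28 ≡ 178 (mod 197).
So M = 178. Jonas computes K = M^17 mod 197.
178^1 ≡ 178 (mod 197)
178^2 = (178^1)^2 ≡ 178^2 = 31684 ≡ 164 (mod 197)
178^4 = (178^2)^2 ≡ 164^2 = 26896 ≡ 104 (mod 197)
178^8 = (178^4)^2 ≡ 104^2 = 10816 ≡ 178 (mod 197)
178^16 = (178^8)^2 ≡ 178^2 = 31684 ≡ 164 (mod 197)
178^17 = 178^16 · 178^1 ≡ 164 · 178 ≡ 36 (mod 197).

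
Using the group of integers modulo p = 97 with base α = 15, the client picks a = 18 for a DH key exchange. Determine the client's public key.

79

Public value = 15^18 mod 97.
15^1 ≡ 15 (mod 97)
15^2 = (15^1)^2 ≡ 15^2 = 225 ≡ 31 (mod 97)
15^4 = (15^2)^2 ≡ 31^2 = 961 ≡ 88 (mod 97)
15^8 = (15^4)^2 ≡ 88^2 = 7744 ≡ 81 (mod 97)
15^16 = (15^8)^2 ≡ 81^2 = 6561 ≡ 62 (mod 97)
15^18 = 15^16 · 15^2 ≡ 62 · 31 ≡ 79 (mod 97).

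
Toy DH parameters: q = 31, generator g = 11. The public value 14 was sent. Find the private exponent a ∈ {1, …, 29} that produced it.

Try successive powers of 11 modulo 31:
11^1 ≡ 11
11^2 ≡ 28
11^3 ≡ 29
11^4 ≡ 9
11^5 ≡ 6
11^6 ≡ 4
11^7 ≡ 13
11^8 ≡ 19
11^9 ≡ 23
11^10 ≡ 5
11^11 ≡ 24
11^12 ≡ 16
11^13 ≡ 21
11^14 ≡ 14
Found: a = 14.

14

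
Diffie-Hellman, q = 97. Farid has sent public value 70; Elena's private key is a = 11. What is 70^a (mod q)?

89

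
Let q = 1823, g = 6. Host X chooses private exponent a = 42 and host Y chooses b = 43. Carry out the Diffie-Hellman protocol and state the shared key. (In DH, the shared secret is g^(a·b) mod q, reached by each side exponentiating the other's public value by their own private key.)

Host X sends A = g^a mod q = 6^42 mod 1823.
6^1 ≡ 6 (mod 1823)
6^2 = (6^1)^2 ≡ 6^2 = 36 ≡ 36 (mod 1823)
6^4 = (6^2)^2 ≡ 36^2 = 1296 ≡ 1296 (mod 1823)
6^8 = (6^4)^2 ≡ 1296^2 = 1679616 ≡ 633 (mod 1823)
6^16 = (6^8)^2 ≡ 633^2 = 400689 ≡ 1452 (mod 1823)
6^32 = (6^16)^2 ≡ 1452^2 = 2108304 ≡ 916 (mod 1823)
6^42 = 6^32 · 6^8 · 6^2 ≡ 916 · 633 · 36 ≡ 458 (mod 1823).
So A = 458. Host Y then computes K = A^b mod q = 458^43 mod 1823.
458^1 ≡ 458 (mod 1823)
458^2 = (458^1)^2 ≡ 458^2 = 209764 ≡ 119 (mod 1823)
458^4 = (458^2)^2 ≡ 119^2 = 14161 ≡ 1400 (mod 1823)
458^8 = (458^4)^2 ≡ 1400^2 = 1960000 ≡ 275 (mod 1823)
458^16 = (458^8)^2 ≡ 275^2 = 75625 ≡ 882 (mod 1823)
458^32 = (458^16)^2 ≡ 882^2 = 777924 ≡ 1326 (mod 1823)
458^43 = 458^32 · 458^8 · 458^2 · 458^1 ≡ 1326 · 275 · 119 · 458 ≡ 1538 (mod 1823).

1538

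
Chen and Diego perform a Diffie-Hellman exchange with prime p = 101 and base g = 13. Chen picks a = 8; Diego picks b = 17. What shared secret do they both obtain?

Chen sends A = g^a mod p = 13^8 mod 101.
13^1 ≡ 13 (mod 101)
13^2 = (13^1)^2 ≡ 13^2 = 169 ≡ 68 (mod 101)
13^4 = (13^2)^2 ≡ 68^2 = 4624 ≡ 79 (mod 101)
13^8 = (13^4)^2 ≡ 79^2 = 6241 ≡ 80 (mod 101)
So A = 80. Diego then computes K = A^b mod p = 80^17 mod 101.
80^1 ≡ 80 (mod 101)
80^2 = (80^1)^2 ≡ 80^2 = 6400 ≡ 37 (mod 101)
80^4 = (80^2)^2 ≡ 37^2 = 1369 ≡ 56 (mod 101)
80^8 = (80^4)^2 ≡ 56^2 = 3136 ≡ 5 (mod 101)
80^16 = (80^8)^2 ≡ 5^2 = 25 ≡ 25 (mod 101)
80^17 = 80^16 · 80^1 ≡ 25 · 80 ≡ 81 (mod 101).

81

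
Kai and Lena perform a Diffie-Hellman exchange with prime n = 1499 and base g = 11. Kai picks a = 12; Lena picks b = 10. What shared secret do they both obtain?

Lena sends B = g^b mod n = 11^10 mod 1499.
11^1 ≡ 11 (mod 1499)
11^2 = (11^1)^2 ≡ 11^2 = 121 ≡ 121 (mod 1499)
11^4 = (11^2)^2 ≡ 121^2 = 14641 ≡ 1150 (mod 1499)
11^8 = (11^4)^2 ≡ 1150^2 = 1322500 ≡ 382 (mod 1499)
11^10 = 11^8 · 11^2 ≡ 382 · 121 ≡ 1252 (mod 1499).
So B = 1252. Kai then computes K = B^a mod n = 1252^12 mod 1499.
1252^1 ≡ 1252 (mod 1499)
1252^2 = (1252^1)^2 ≡ 1252^2 = 1567504 ≡ 1049 (mod 1499)
1252^4 = (1252^2)^2 ≡ 1049^2 = 1100401 ≡ 135 (mod 1499)
1252^8 = (1252^4)^2 ≡ 135^2 = 18225 ≡ 237 (mod 1499)
1252^12 = 1252^8 · 1252^4 ≡ 237 · 135 ≡ 516 (mod 1499).

516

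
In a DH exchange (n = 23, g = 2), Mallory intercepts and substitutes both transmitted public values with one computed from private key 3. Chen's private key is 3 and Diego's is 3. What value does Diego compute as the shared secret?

Diego receives Mallory's public value M = 2^3 mod 23 instead of the honest one.
2^1 ≡ 2 (mod 23)
2^2 = (2^1)^2 ≡ 2^2 = 4 ≡ 4 (mod 23)
2^3 = 2^2 · 2^1 ≡ 4 · 2 ≡ 8 (mod 23).
So M = 8. Diego computes K = M^3 mod 23.
8^1 ≡ 8 (mod 23)
8^2 = (8^1)^2 ≡ 8^2 = 64 ≡ 18 (mod 23)
8^3 = 8^2 · 8^1 ≡ 18 · 8 ≡ 6 (mod 23).

6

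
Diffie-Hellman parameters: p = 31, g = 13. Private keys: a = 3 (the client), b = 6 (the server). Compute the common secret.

The client sends A = g^a mod p = 13^3 mod 31.
13^1 ≡ 13 (mod 31)
13^2 = (13^1)^2 ≡ 13^2 = 169 ≡ 14 (mod 31)
13^3 = 13^2 · 13^1 ≡ 14 · 13 ≡ 27 (mod 31).
So A = 27. The server then computes K = A^b mod p = 27^6 mod 31.
27^1 ≡ 27 (mod 31)
27^2 = (27^1)^2 ≡ 27^2 = 729 ≡ 16 (mod 31)
27^4 = (27^2)^2 ≡ 16^2 = 256 ≡ 8 (mod 31)
27^6 = 27^4 · 27^2 ≡ 8 · 16 ≡ 4 (mod 31).

4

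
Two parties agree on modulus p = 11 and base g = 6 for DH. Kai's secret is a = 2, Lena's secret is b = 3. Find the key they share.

5

Lena sends B = g^b mod p = 6^3 mod 11.
6^1 ≡ 6 (mod 11)
6^2 = (6^1)^2 ≡ 6^2 = 36 ≡ 3 (mod 11)
6^3 = 6^2 · 6^1 ≡ 3 · 6 ≡ 7 (mod 11).
So B = 7. Kai then computes K = B^a mod p = 7^2 mod 11.
7^1 ≡ 7 (mod 11)
7^2 = (7^1)^2 ≡ 7^2 = 49 ≡ 5 (mod 11)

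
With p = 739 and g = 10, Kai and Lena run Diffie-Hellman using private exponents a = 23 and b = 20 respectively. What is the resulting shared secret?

231

Lena sends B = g^b mod p = 10^20 mod 739.
10^1 ≡ 10 (mod 739)
10^2 = (10^1)^2 ≡ 10^2 = 100 ≡ 100 (mod 739)
10^4 = (10^2)^2 ≡ 100^2 = 10000 ≡ 393 (mod 739)
10^8 = (10^4)^2 ≡ 393^2 = 154449 ≡ 737 (mod 739)
10^16 = (10^8)^2 ≡ 737^2 = 543169 ≡ 4 (mod 739)
10^20 = 10^16 · 10^4 ≡ 4 · 393 ≡ 94 (mod 739).
So B = 94. Kai then computes K = B^a mod p = 94^23 mod 739.
94^1 ≡ 94 (mod 739)
94^2 = (94^1)^2 ≡ 94^2 = 8836 ≡ 707 (mod 739)
94^4 = (94^2)^2 ≡ 707^2 = 499849 ≡ 285 (mod 739)
94^8 = (94^4)^2 ≡ 285^2 = 81225 ≡ 674 (mod 739)
94^16 = (94^8)^2 ≡ 674^2 = 454276 ≡ 530 (mod 739)
94^23 = 94^16 · 94^4 · 94^2 · 94^1 ≡ 530 · 285 · 707 · 94 ≡ 231 (mod 739).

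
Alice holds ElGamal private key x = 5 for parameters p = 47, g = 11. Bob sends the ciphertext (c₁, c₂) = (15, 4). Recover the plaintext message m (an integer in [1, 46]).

Shared mask s = c₁^x mod p = 15^5 mod 47.
15^1 ≡ 15 (mod 47)
15^2 = (15^1)^2 ≡ 15^2 = 225 ≡ 37 (mod 47)
15^4 = (15^2)^2 ≡ 37^2 = 1369 ≡ 6 (mod 47)
15^5 = 15^4 · 15^1 ≡ 6 · 15 ≡ 43 (mod 47).
So s = 43; s⁻¹ ≡ 35 (mod 47).
m = c₂ · s⁻¹ mod 47 = 4 · 35 mod 47 = 46.

46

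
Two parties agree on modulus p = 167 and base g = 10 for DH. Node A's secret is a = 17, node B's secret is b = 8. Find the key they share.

38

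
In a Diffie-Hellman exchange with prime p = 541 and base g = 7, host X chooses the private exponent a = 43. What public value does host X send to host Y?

Public value = 7^43 (mod 541).
7^1 ≡ 7 (mod 541)
7^2 = (7^1)^2 ≡ 7^2 = 49 ≡ 49 (mod 541)
7^4 = (7^2)^2 ≡ 49^2 = 2401 ≡ 237 (mod 541)
7^8 = (7^4)^2 ≡ 237^2 = 56169 ≡ 446 (mod 541)
7^16 = (7^8)^2 ≡ 446^2 = 198916 ≡ 369 (mod 541)
7^32 = (7^16)^2 ≡ 369^2 = 136161 ≡ 370 (mod 541)
7^43 = 7^32 · 7^8 · 7^2 · 7^1 ≡ 370 · 446 · 49 · 7 ≡ 276 (mod 541).

276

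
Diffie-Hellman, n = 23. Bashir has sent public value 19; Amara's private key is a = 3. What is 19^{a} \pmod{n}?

5

Shared key K = 19^3 mod 23.
19^1 ≡ 19 (mod 23)
19^2 = (19^1)^2 ≡ 19^2 = 361 ≡ 16 (mod 23)
19^3 = 19^2 · 19^1 ≡ 16 · 19 ≡ 5 (mod 23).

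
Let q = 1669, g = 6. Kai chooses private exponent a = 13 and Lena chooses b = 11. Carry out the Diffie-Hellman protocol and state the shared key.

Lena sends B = g^b mod q = 6^11 mod 1669.
6^1 ≡ 6 (mod 1669)
6^2 = (6^1)^2 ≡ 6^2 = 36 ≡ 36 (mod 1669)
6^4 = (6^2)^2 ≡ 36^2 = 1296 ≡ 1296 (mod 1669)
6^8 = (6^4)^2 ≡ 1296^2 = 1679616 ≡ 602 (mod 1669)
6^11 = 6^8 · 6^2 · 6^1 ≡ 602 · 36 · 6 ≡ 1519 (mod 1669).
So B = 1519. Kai then computes K = B^a mod q = 1519^13 mod 1669.
1519^1 ≡ 1519 (mod 1669)
1519^2 = (1519^1)^2 ≡ 1519^2 = 2307361 ≡ 803 (mod 1669)
1519^4 = (1519^2)^2 ≡ 803^2 = 644809 ≡ 575 (mod 1669)
1519^8 = (1519^4)^2 ≡ 575^2 = 330625 ≡ 163 (mod 1669)
1519^13 = 1519^8 · 1519^4 · 1519^1 ≡ 163 · 575 · 1519 ≡ 906 (mod 1669).

906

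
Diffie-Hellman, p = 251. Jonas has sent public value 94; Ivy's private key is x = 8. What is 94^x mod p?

Shared key K = 94^8 mod 251.
94^1 ≡ 94 (mod 251)
94^2 = (94^1)^2 ≡ 94^2 = 8836 ≡ 51 (mod 251)
94^4 = (94^2)^2 ≡ 51^2 = 2601 ≡ 91 (mod 251)
94^8 = (94^4)^2 ≡ 91^2 = 8281 ≡ 249 (mod 251)

249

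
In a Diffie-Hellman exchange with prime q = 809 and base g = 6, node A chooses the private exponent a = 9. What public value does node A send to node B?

Public value = 6^9 (mod 809).
6^1 ≡ 6 (mod 809)
6^2 = (6^1)^2 ≡ 6^2 = 36 ≡ 36 (mod 809)
6^4 = (6^2)^2 ≡ 36^2 = 1296 ≡ 487 (mod 809)
6^8 = (6^4)^2 ≡ 487^2 = 237169 ≡ 132 (mod 809)
6^9 = 6^8 · 6^1 ≡ 132 · 6 ≡ 792 (mod 809).

792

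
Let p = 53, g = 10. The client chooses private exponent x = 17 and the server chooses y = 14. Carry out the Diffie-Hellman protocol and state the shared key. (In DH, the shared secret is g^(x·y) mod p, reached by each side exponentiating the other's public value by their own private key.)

The server sends B = g^y mod p = 10^14 mod 53.
10^1 ≡ 10 (mod 53)
10^2 = (10^1)^2 ≡ 10^2 = 100 ≡ 47 (mod 53)
10^4 = (10^2)^2 ≡ 47^2 = 2209 ≡ 36 (mod 53)
10^8 = (10^4)^2 ≡ 36^2 = 1296 ≡ 24 (mod 53)
10^14 = 10^8 · 10^4 · 10^2 ≡ 24 · 36 · 47 ≡ 10 (mod 53).
So B = 10. The client then computes K = B^x mod p = 10^17 mod 53.
10^1 ≡ 10 (mod 53)
10^2 = (10^1)^2 ≡ 10^2 = 100 ≡ 47 (mod 53)
10^4 = (10^2)^2 ≡ 47^2 = 2209 ≡ 36 (mod 53)
10^8 = (10^4)^2 ≡ 36^2 = 1296 ≡ 24 (mod 53)
10^16 = (10^8)^2 ≡ 24^2 = 576 ≡ 46 (mod 53)
10^17 = 10^16 · 10^1 ≡ 46 · 10 ≡ 36 (mod 53).

36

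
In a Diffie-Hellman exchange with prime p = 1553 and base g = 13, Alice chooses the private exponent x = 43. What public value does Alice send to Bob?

879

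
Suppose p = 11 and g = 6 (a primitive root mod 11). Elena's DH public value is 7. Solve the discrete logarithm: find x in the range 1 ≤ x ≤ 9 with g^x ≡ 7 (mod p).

3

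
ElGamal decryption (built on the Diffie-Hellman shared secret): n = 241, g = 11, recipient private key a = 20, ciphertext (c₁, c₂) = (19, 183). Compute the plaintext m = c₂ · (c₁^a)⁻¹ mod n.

135

Shared mask s = c₁^a mod n = 19^20 mod 241.
19^1 ≡ 19 (mod 241)
19^2 = (19^1)^2 ≡ 19^2 = 361 ≡ 120 (mod 241)
19^4 = (19^2)^2 ≡ 120^2 = 14400 ≡ 181 (mod 241)
19^8 = (19^4)^2 ≡ 181^2 = 32761 ≡ 226 (mod 241)
19^16 = (19^8)^2 ≡ 226^2 = 51076 ≡ 225 (mod 241)
19^20 = 19^16 · 19^4 ≡ 225 · 181 ≡ 237 (mod 241).
So s = 237; s⁻¹ ≡ 60 (mod 241).
m = c₂ · s⁻¹ mod 241 = 183 · 60 mod 241 = 135.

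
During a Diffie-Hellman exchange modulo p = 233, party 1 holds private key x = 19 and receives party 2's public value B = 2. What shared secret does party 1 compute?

38

Shared key K = 2^19 mod 233.
2^1 ≡ 2 (mod 233)
2^2 = (2^1)^2 ≡ 2^2 = 4 ≡ 4 (mod 233)
2^4 = (2^2)^2 ≡ 4^2 = 16 ≡ 16 (mod 233)
2^8 = (2^4)^2 ≡ 16^2 = 256 ≡ 23 (mod 233)
2^16 = (2^8)^2 ≡ 23^2 = 529 ≡ 63 (mod 233)
2^19 = 2^16 · 2^2 · 2^1 ≡ 63 · 4 · 2 ≡ 38 (mod 233).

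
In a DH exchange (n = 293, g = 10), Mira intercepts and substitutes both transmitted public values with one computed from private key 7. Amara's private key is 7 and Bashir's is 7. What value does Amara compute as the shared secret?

107

Amara receives Mira's public value M = 10^7 mod 293 instead of the honest one.
10^1 ≡ 10 (mod 293)
10^2 = (10^1)^2 ≡ 10^2 = 100 ≡ 100 (mod 293)
10^4 = (10^2)^2 ≡ 100^2 = 10000 ≡ 38 (mod 293)
10^7 = 10^4 · 10^2 · 10^1 ≡ 38 · 100 · 10 ≡ 203 (mod 293).
So M = 203. Amara computes K = M^7 mod 293.
203^1 ≡ 203 (mod 293)
203^2 = (203^1)^2 ≡ 203^2 = 41209 ≡ 189 (mod 293)
203^4 = (203^2)^2 ≡ 189^2 = 35721 ≡ 268 (mod 293)
203^7 = 203^4 · 203^2 · 203^1 ≡ 268 · 189 · 203 ≡ 107 (mod 293).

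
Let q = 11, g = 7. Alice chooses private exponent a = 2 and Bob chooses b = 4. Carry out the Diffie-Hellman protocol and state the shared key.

Bob sends B = g^b mod q = 7^4 mod 11.
7^1 ≡ 7 (mod 11)
7^2 = (7^1)^2 ≡ 7^2 = 49 ≡ 5 (mod 11)
7^4 = (7^2)^2 ≡ 5^2 = 25 ≡ 3 (mod 11)
So B = 3. Alice then computes K = B^a mod q = 3^2 mod 11.
3^1 ≡ 3 (mod 11)
3^2 = (3^1)^2 ≡ 3^2 = 9 ≡ 9 (mod 11)

9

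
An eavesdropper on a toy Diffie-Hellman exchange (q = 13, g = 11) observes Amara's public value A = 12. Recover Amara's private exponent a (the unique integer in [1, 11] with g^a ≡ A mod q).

6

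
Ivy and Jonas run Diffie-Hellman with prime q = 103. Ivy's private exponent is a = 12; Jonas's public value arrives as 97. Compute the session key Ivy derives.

9

Shared key K = 97^12 mod 103.
97^1 ≡ 97 (mod 103)
97^2 = (97^1)^2 ≡ 97^2 = 9409 ≡ 36 (mod 103)
97^4 = (97^2)^2 ≡ 36^2 = 1296 ≡ 60 (mod 103)
97^8 = (97^4)^2 ≡ 60^2 = 3600 ≡ 98 (mod 103)
97^12 = 97^8 · 97^4 ≡ 98 · 60 ≡ 9 (mod 103).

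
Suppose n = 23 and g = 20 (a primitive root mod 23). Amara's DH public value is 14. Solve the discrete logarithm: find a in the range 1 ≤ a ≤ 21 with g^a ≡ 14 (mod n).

Try successive powers of 20 modulo 23:
20^1 ≡ 20
20^2 ≡ 9
20^3 ≡ 19
20^4 ≡ 12
20^5 ≡ 10
20^6 ≡ 16
20^7 ≡ 21
20^8 ≡ 6
20^9 ≡ 5
20^10 ≡ 8
20^11 ≡ 22
20^12 ≡ 3
20^13 ≡ 14
Found: a = 13.

13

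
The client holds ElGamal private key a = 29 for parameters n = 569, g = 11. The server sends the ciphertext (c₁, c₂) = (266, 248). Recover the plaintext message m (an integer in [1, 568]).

Shared mask s = c₁^a mod n = 266^29 mod 569.
266^1 ≡ 266 (mod 569)
266^2 = (266^1)^2 ≡ 266^2 = 70756 ≡ 200 (mod 569)
266^4 = (266^2)^2 ≡ 200^2 = 40000 ≡ 170 (mod 569)
266^8 = (266^4)^2 ≡ 170^2 = 28900 ≡ 450 (mod 569)
266^16 = (266^8)^2 ≡ 450^2 = 202500 ≡ 505 (mod 569)
266^29 = 266^16 · 266^8 · 266^4 · 266^1 ≡ 505 · 450 · 170 · 266 ≡ 304 (mod 569).
So s = 304; s⁻¹ ≡ 73 (mod 569).
m = c₂ · s⁻¹ mod 569 = 248 · 73 mod 569 = 465.

465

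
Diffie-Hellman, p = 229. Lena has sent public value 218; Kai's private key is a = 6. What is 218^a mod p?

17

Shared key K = 218^6 mod 229.
218^1 ≡ 218 (mod 229)
218^2 = (218^1)^2 ≡ 218^2 = 47524 ≡ 121 (mod 229)
218^4 = (218^2)^2 ≡ 121^2 = 14641 ≡ 214 (mod 229)
218^6 = 218^4 · 218^2 ≡ 214 · 121 ≡ 17 (mod 229).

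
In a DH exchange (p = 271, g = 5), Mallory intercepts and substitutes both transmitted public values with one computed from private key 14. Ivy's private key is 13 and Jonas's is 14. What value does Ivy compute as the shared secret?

88

Ivy receives Mallory's public value M = 5^14 mod 271 instead of the honest one.
5^1 ≡ 5 (mod 271)
5^2 = (5^1)^2 ≡ 5^2 = 25 ≡ 25 (mod 271)
5^4 = (5^2)^2 ≡ 25^2 = 625 ≡ 83 (mod 271)
5^8 = (5^4)^2 ≡ 83^2 = 6889 ≡ 114 (mod 271)
5^14 = 5^8 · 5^4 · 5^2 ≡ 114 · 83 · 25 ≡ 238 (mod 271).
So M = 238. Ivy computes K = M^13 mod 271.
238^1 ≡ 238 (mod 271)
238^2 = (238^1)^2 ≡ 238^2 = 56644 ≡ 5 (mod 271)
238^4 = (238^2)^2 ≡ 5^2 = 25 ≡ 25 (mod 271)
238^8 = (238^4)^2 ≡ 25^2 = 625 ≡ 83 (mod 271)
238^13 = 238^8 · 238^4 · 238^1 ≡ 83 · 25 · 238 ≡ 88 (mod 271).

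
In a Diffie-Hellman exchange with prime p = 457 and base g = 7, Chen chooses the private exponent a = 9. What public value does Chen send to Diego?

50

Public value = 7^9 mod 457.
7^1 ≡ 7 (mod 457)
7^2 = (7^1)^2 ≡ 7^2 = 49 ≡ 49 (mod 457)
7^4 = (7^2)^2 ≡ 49^2 = 2401 ≡ 116 (mod 457)
7^8 = (7^4)^2 ≡ 116^2 = 13456 ≡ 203 (mod 457)
7^9 = 7^8 · 7^1 ≡ 203 · 7 ≡ 50 (mod 457).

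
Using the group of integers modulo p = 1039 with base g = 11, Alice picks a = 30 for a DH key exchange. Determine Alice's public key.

940

Public value = 11^{30} \pmod{1039}.
11^1 ≡ 11 (mod 1039)
11^2 = (11^1)^2 ≡ 11^2 = 121 ≡ 121 (mod 1039)
11^4 = (11^2)^2 ≡ 121^2 = 14641 ≡ 95 (mod 1039)
11^8 = (11^4)^2 ≡ 95^2 = 9025 ≡ 713 (mod 1039)
11^16 = (11^8)^2 ≡ 713^2 = 508369 ≡ 298 (mod 1039)
11^30 = 11^16 · 11^8 · 11^4 · 11^2 ≡ 298 · 713 · 95 · 121 ≡ 940 (mod 1039).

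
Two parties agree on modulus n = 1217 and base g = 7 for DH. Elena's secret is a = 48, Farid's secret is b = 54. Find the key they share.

Elena sends A = g^a mod n = 7^48 mod 1217.
7^1 ≡ 7 (mod 1217)
7^2 = (7^1)^2 ≡ 7^2 = 49 ≡ 49 (mod 1217)
7^4 = (7^2)^2 ≡ 49^2 = 2401 ≡ 1184 (mod 1217)
7^8 = (7^4)^2 ≡ 1184^2 = 1401856 ≡ 1089 (mod 1217)
7^16 = (7^8)^2 ≡ 1089^2 = 1185921 ≡ 563 (mod 1217)
7^32 = (7^16)^2 ≡ 563^2 = 316969 ≡ 549 (mod 1217)
7^48 = 7^32 · 7^16 ≡ 549 · 563 ≡ 1186 (mod 1217).
So A = 1186. Farid then computes K = A^b mod n = 1186^54 mod 1217.
1186^1 ≡ 1186 (mod 1217)
1186^2 = (1186^1)^2 ≡ 1186^2 = 1406596 ≡ 961 (mod 1217)
1186^4 = (1186^2)^2 ≡ 961^2 = 923521 ≡ 1035 (mod 1217)
1186^8 = (1186^4)^2 ≡ 1035^2 = 1071225 ≡ 265 (mod 1217)
1186^16 = (1186^8)^2 ≡ 265^2 = 70225 ≡ 856 (mod 1217)
1186^32 = (1186^16)^2 ≡ 856^2 = 732736 ≡ 102 (mod 1217)
1186^54 = 1186^32 · 1186^16 · 1186^4 · 1186^2 ≡ 102 · 856 · 1035 · 961 ≡ 361 (mod 1217).

361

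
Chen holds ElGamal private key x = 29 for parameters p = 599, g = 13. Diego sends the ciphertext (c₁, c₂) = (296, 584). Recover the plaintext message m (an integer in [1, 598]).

411

Shared mask s = c₁^x mod p = 296^29 mod 599.
296^1 ≡ 296 (mod 599)
296^2 = (296^1)^2 ≡ 296^2 = 87616 ≡ 162 (mod 599)
296^4 = (296^2)^2 ≡ 162^2 = 26244 ≡ 487 (mod 599)
296^8 = (296^4)^2 ≡ 487^2 = 237169 ≡ 564 (mod 599)
296^16 = (296^8)^2 ≡ 564^2 = 318096 ≡ 27 (mod 599)
296^29 = 296^16 · 296^8 · 296^4 · 296^1 ≡ 27 · 564 · 487 · 296 ≡ 341 (mod 599).
So s = 341; s⁻¹ ≡ 332 (mod 599).
m = c₂ · s⁻¹ mod 599 = 584 · 332 mod 599 = 411.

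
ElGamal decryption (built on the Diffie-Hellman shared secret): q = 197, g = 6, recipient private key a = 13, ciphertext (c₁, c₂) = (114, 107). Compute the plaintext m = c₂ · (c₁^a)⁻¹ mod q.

181

Shared mask s = c₁^a mod q = 114^13 mod 197.
114^1 ≡ 114 (mod 197)
114^2 = (114^1)^2 ≡ 114^2 = 12996 ≡ 191 (mod 197)
114^4 = (114^2)^2 ≡ 191^2 = 36481 ≡ 36 (mod 197)
114^8 = (114^4)^2 ≡ 36^2 = 1296 ≡ 114 (mod 197)
114^13 = 114^8 · 114^4 · 114^1 ≡ 114 · 36 · 114 ≡ 178 (mod 197).
So s = 178; s⁻¹ ≡ 114 (mod 197).
m = c₂ · s⁻¹ mod 197 = 107 · 114 mod 197 = 181.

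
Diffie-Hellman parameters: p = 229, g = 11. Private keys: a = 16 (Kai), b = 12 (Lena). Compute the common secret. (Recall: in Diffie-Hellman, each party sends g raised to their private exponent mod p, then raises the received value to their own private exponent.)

Kai sends A = g^a mod p = 11^16 mod 229.
11^1 ≡ 11 (mod 229)
11^2 = (11^1)^2 ≡ 11^2 = 121 ≡ 121 (mod 229)
11^4 = (11^2)^2 ≡ 121^2 = 14641 ≡ 214 (mod 229)
11^8 = (11^4)^2 ≡ 214^2 = 45796 ≡ 225 (mod 229)
11^16 = (11^8)^2 ≡ 225^2 = 50625 ≡ 16 (mod 229)
So A = 16. Lena then computes K = A^b mod p = 16^12 mod 229.
16^1 ≡ 16 (mod 229)
16^2 = (16^1)^2 ≡ 16^2 = 256 ≡ 27 (mod 229)
16^4 = (16^2)^2 ≡ 27^2 = 729 ≡ 42 (mod 229)
16^8 = (16^4)^2 ≡ 42^2 = 1764 ≡ 161 (mod 229)
16^12 = 16^8 · 16^4 ≡ 161 · 42 ≡ 121 (mod 229).

121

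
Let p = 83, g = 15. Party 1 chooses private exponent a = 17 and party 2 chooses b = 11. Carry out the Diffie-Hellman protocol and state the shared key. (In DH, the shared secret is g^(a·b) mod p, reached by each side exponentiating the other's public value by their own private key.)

Party 1 sends A = g^a mod p = 15^17 mod 83.
15^1 ≡ 15 (mod 83)
15^2 = (15^1)^2 ≡ 15^2 = 225 ≡ 59 (mod 83)
15^4 = (15^2)^2 ≡ 59^2 = 3481 ≡ 78 (mod 83)
15^8 = (15^4)^2 ≡ 78^2 = 6084 ≡ 25 (mod 83)
15^16 = (15^8)^2 ≡ 25^2 = 625 ≡ 44 (mod 83)
15^17 = 15^16 · 15^1 ≡ 44 · 15 ≡ 79 (mod 83).
So A = 79. Party 2 then computes K = A^b mod p = 79^11 mod 83.
79^1 ≡ 79 (mod 83)
79^2 = (79^1)^2 ≡ 79^2 = 6241 ≡ 16 (mod 83)
79^4 = (79^2)^2 ≡ 16^2 = 256 ≡ 7 (mod 83)
79^8 = (79^4)^2 ≡ 7^2 = 49 ≡ 49 (mod 83)
79^11 = 79^8 · 79^2 · 79^1 ≡ 49 · 16 · 79 ≡ 18 (mod 83).

18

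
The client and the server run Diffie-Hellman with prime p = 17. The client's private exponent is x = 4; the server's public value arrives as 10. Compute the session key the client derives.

Shared key K = 10^4 mod 17.
10^1 ≡ 10 (mod 17)
10^2 = (10^1)^2 ≡ 10^2 = 100 ≡ 15 (mod 17)
10^4 = (10^2)^2 ≡ 15^2 = 225 ≡ 4 (mod 17)

4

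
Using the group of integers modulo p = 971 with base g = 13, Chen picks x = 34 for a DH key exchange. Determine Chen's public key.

789

Public value = 13^34 mod 971.
13^1 ≡ 13 (mod 971)
13^2 = (13^1)^2 ≡ 13^2 = 169 ≡ 169 (mod 971)
13^4 = (13^2)^2 ≡ 169^2 = 28561 ≡ 402 (mod 971)
13^8 = (13^4)^2 ≡ 402^2 = 161604 ≡ 418 (mod 971)
13^16 = (13^8)^2 ≡ 418^2 = 174724 ≡ 915 (mod 971)
13^32 = (13^16)^2 ≡ 915^2 = 837225 ≡ 223 (mod 971)
13^34 = 13^32 · 13^2 ≡ 223 · 169 ≡ 789 (mod 971).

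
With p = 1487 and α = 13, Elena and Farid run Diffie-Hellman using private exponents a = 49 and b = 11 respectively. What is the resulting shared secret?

911

Elena sends A = α^a mod p = 13^49 mod 1487.
13^1 ≡ 13 (mod 1487)
13^2 = (13^1)^2 ≡ 13^2 = 169 ≡ 169 (mod 1487)
13^4 = (13^2)^2 ≡ 169^2 = 28561 ≡ 308 (mod 1487)
13^8 = (13^4)^2 ≡ 308^2 = 94864 ≡ 1183 (mod 1487)
13^16 = (13^8)^2 ≡ 1183^2 = 1399489 ≡ 222 (mod 1487)
13^32 = (13^16)^2 ≡ 222^2 = 49284 ≡ 213 (mod 1487)
13^49 = 13^32 · 13^16 · 13^1 ≡ 213 · 222 · 13 ≡ 587 (mod 1487).
So A = 587. Farid then computes K = A^b mod p = 587^11 mod 1487.
587^1 ≡ 587 (mod 1487)
587^2 = (587^1)^2 ≡ 587^2 = 344569 ≡ 1072 (mod 1487)
587^4 = (587^2)^2 ≡ 1072^2 = 1149184 ≡ 1220 (mod 1487)
587^8 = (587^4)^2 ≡ 1220^2 = 1488400 ≡ 1400 (mod 1487)
587^11 = 587^8 · 587^2 · 587^1 ≡ 1400 · 1072 · 587 ≡ 911 (mod 1487).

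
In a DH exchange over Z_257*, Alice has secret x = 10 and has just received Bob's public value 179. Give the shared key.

199

Shared key K = 179^10 mod 257.
179^1 ≡ 179 (mod 257)
179^2 = (179^1)^2 ≡ 179^2 = 32041 ≡ 173 (mod 257)
179^4 = (179^2)^2 ≡ 173^2 = 29929 ≡ 117 (mod 257)
179^8 = (179^4)^2 ≡ 117^2 = 13689 ≡ 68 (mod 257)
179^10 = 179^8 · 179^2 ≡ 68 · 173 ≡ 199 (mod 257).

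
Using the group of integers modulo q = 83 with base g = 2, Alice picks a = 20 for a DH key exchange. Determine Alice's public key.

37

Public value = 2^20 mod 83.
2^1 ≡ 2 (mod 83)
2^2 = (2^1)^2 ≡ 2^2 = 4 ≡ 4 (mod 83)
2^4 = (2^2)^2 ≡ 4^2 = 16 ≡ 16 (mod 83)
2^8 = (2^4)^2 ≡ 16^2 = 256 ≡ 7 (mod 83)
2^16 = (2^8)^2 ≡ 7^2 = 49 ≡ 49 (mod 83)
2^20 = 2^16 · 2^4 ≡ 49 · 16 ≡ 37 (mod 83).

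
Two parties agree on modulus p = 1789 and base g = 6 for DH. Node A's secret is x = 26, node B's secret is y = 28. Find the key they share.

Node A sends A = g^x mod p = 6^26 mod 1789.
6^1 ≡ 6 (mod 1789)
6^2 = (6^1)^2 ≡ 6^2 = 36 ≡ 36 (mod 1789)
6^4 = (6^2)^2 ≡ 36^2 = 1296 ≡ 1296 (mod 1789)
6^8 = (6^4)^2 ≡ 1296^2 = 1679616 ≡ 1534 (mod 1789)
6^16 = (6^8)^2 ≡ 1534^2 = 2353156 ≡ 621 (mod 1789)
6^26 = 6^16 · 6^8 · 6^2 ≡ 621 · 1534 · 36 ≡ 763 (mod 1789).
So A = 763. Node B then computes K = A^y mod p = 763^28 mod 1789.
763^1 ≡ 763 (mod 1789)
763^2 = (763^1)^2 ≡ 763^2 = 582169 ≡ 744 (mod 1789)
763^4 = (763^2)^2 ≡ 744^2 = 553536 ≡ 735 (mod 1789)
763^8 = (763^4)^2 ≡ 735^2 = 540225 ≡ 1736 (mod 1789)
763^16 = (763^8)^2 ≡ 1736^2 = 3013696 ≡ 1020 (mod 1789)
763^28 = 763^16 · 763^8 · 763^4 ≡ 1020 · 1736 · 735 ≡ 1379 (mod 1789).

1379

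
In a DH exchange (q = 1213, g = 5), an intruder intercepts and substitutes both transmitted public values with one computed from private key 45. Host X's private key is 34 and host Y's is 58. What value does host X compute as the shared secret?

Host X receives an intruder's public value M = 5^45 mod 1213 instead of the honest one.
5^1 ≡ 5 (mod 1213)
5^2 = (5^1)^2 ≡ 5^2 = 25 ≡ 25 (mod 1213)
5^4 = (5^2)^2 ≡ 25^2 = 625 ≡ 625 (mod 1213)
5^8 = (5^4)^2 ≡ 625^2 = 390625 ≡ 39 (mod 1213)
5^16 = (5^8)^2 ≡ 39^2 = 1521 ≡ 308 (mod 1213)
5^32 = (5^16)^2 ≡ 308^2 = 94864 ≡ 250 (mod 1213)
5^45 = 5^32 · 5^8 · 5^4 · 5^1 ≡ 250 · 39 · 625 · 5 ≡ 616 (mod 1213).
So M = 616. Host X computes K = M^34 mod 1213.
616^1 ≡ 616 (mod 1213)
616^2 = (616^1)^2 ≡ 616^2 = 379456 ≡ 1000 (mod 1213)
616^4 = (616^2)^2 ≡ 1000^2 = 1000000 ≡ 488 (mod 1213)
616^8 = (616^4)^2 ≡ 488^2 = 238144 ≡ 396 (mod 1213)
616^16 = (616^8)^2 ≡ 396^2 = 156816 ≡ 339 (mod 1213)
616^32 = (616^16)^2 ≡ 339^2 = 114921 ≡ 899 (mod 1213)
616^34 = 616^32 · 616^2 ≡ 899 · 1000 ≡ 167 (mod 1213).

167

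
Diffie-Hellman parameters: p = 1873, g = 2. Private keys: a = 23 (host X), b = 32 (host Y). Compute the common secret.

1509

Host X sends A = g^a mod p = 2^23 mod 1873.
2^1 ≡ 2 (mod 1873)
2^2 = (2^1)^2 ≡ 2^2 = 4 ≡ 4 (mod 1873)
2^4 = (2^2)^2 ≡ 4^2 = 16 ≡ 16 (mod 1873)
2^8 = (2^4)^2 ≡ 16^2 = 256 ≡ 256 (mod 1873)
2^16 = (2^8)^2 ≡ 256^2 = 65536 ≡ 1854 (mod 1873)
2^23 = 2^16 · 2^4 · 2^2 · 2^1 ≡ 1854 · 16 · 4 · 2 ≡ 1314 (mod 1873).
So A = 1314. Host Y then computes K = A^b mod p = 1314^32 mod 1873.
1314^1 ≡ 1314 (mod 1873)
1314^2 = (1314^1)^2 ≡ 1314^2 = 1726596 ≡ 1563 (mod 1873)
1314^4 = (1314^2)^2 ≡ 1563^2 = 2442969 ≡ 577 (mod 1873)
1314^8 = (1314^4)^2 ≡ 577^2 = 332929 ≡ 1408 (mod 1873)
1314^16 = (1314^8)^2 ≡ 1408^2 = 1982464 ≡ 830 (mod 1873)
1314^32 = (1314^16)^2 ≡ 830^2 = 688900 ≡ 1509 (mod 1873)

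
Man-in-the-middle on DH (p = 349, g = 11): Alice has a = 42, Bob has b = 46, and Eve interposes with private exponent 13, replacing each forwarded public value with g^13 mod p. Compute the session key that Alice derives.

Alice receives Eve's public value M = 11^13 mod 349 instead of the honest one.
11^1 ≡ 11 (mod 349)
11^2 = (11^1)^2 ≡ 11^2 = 121 ≡ 121 (mod 349)
11^4 = (11^2)^2 ≡ 121^2 = 14641 ≡ 332 (mod 349)
11^8 = (11^4)^2 ≡ 332^2 = 110224 ≡ 289 (mod 349)
11^13 = 11^8 · 11^4 · 11^1 ≡ 289 · 332 · 11 ≡ 52 (mod 349).
So M = 52. Alice computes K = M^42 mod 349.
52^1 ≡ 52 (mod 349)
52^2 = (52^1)^2 ≡ 52^2 = 2704 ≡ 261 (mod 349)
52^4 = (52^2)^2 ≡ 261^2 = 68121 ≡ 66 (mod 349)
52^8 = (52^4)^2 ≡ 66^2 = 4356 ≡ 168 (mod 349)
52^16 = (52^8)^2 ≡ 168^2 = 28224 ≡ 304 (mod 349)
52^32 = (52^16)^2 ≡ 304^2 = 92416 ≡ 280 (mod 349)
52^42 = 52^32 · 52^8 · 52^2 ≡ 280 · 168 · 261 ≡ 318 (mod 349).

318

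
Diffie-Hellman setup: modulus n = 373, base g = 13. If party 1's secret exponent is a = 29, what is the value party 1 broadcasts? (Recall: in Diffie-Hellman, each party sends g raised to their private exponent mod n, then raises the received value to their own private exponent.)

Public value = 13^29 mod 373.
13^1 ≡ 13 (mod 373)
13^2 = (13^1)^2 ≡ 13^2 = 169 ≡ 169 (mod 373)
13^4 = (13^2)^2 ≡ 169^2 = 28561 ≡ 213 (mod 373)
13^8 = (13^4)^2 ≡ 213^2 = 45369 ≡ 236 (mod 373)
13^16 = (13^8)^2 ≡ 236^2 = 55696 ≡ 119 (mod 373)
13^29 = 13^16 · 13^8 · 13^4 · 13^1 ≡ 119 · 236 · 213 · 13 ≡ 64 (mod 373).

64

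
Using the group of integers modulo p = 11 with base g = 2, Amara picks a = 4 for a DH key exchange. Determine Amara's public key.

5

Public value = 2^4 mod 11.
2^1 ≡ 2 (mod 11)
2^2 = (2^1)^2 ≡ 2^2 = 4 ≡ 4 (mod 11)
2^4 = (2^2)^2 ≡ 4^2 = 16 ≡ 5 (mod 11)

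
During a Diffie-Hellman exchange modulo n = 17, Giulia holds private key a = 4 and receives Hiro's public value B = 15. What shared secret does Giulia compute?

Shared key K = 15^4 mod 17.
15^1 ≡ 15 (mod 17)
15^2 = (15^1)^2 ≡ 15^2 = 225 ≡ 4 (mod 17)
15^4 = (15^2)^2 ≡ 4^2 = 16 ≡ 16 (mod 17)

16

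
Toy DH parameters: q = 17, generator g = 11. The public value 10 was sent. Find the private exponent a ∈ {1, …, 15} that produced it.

Try successive powers of 11 modulo 17:
11^1 ≡ 11
11^2 ≡ 2
11^3 ≡ 5
11^4 ≡ 4
11^5 ≡ 10
Found: a = 5.

5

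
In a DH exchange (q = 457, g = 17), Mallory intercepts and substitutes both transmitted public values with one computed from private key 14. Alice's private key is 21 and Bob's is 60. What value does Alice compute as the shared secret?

407

Alice receives Mallory's public value M = 17^14 mod 457 instead of the honest one.
17^1 ≡ 17 (mod 457)
17^2 = (17^1)^2 ≡ 17^2 = 289 ≡ 289 (mod 457)
17^4 = (17^2)^2 ≡ 289^2 = 83521 ≡ 347 (mod 457)
17^8 = (17^4)^2 ≡ 347^2 = 120409 ≡ 218 (mod 457)
17^14 = 17^8 · 17^4 · 17^2 ≡ 218 · 347 · 289 ≡ 185 (mod 457).
So M = 185. Alice computes K = M^21 mod 457.
185^1 ≡ 185 (mod 457)
185^2 = (185^1)^2 ≡ 185^2 = 34225 ≡ 407 (mod 457)
185^4 = (185^2)^2 ≡ 407^2 = 165649 ≡ 215 (mod 457)
185^8 = (185^4)^2 ≡ 215^2 = 46225 ≡ 68 (mod 457)
185^16 = (185^8)^2 ≡ 68^2 = 4624 ≡ 54 (mod 457)
185^21 = 185^16 · 185^4 · 185^1 ≡ 54 · 215 · 185 ≡ 407 (mod 457).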